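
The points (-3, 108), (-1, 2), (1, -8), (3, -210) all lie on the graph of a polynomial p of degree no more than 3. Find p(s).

Write p(s) = as^3 + bs^2 + cs + d. Substituting each data point gives a linear system:
  -27a + 9b - 3c + d = 108
  -a + b - c + d = 2
  a + b + c + d = -8
  27a + 9b + 3c + d = -210
Solving the system yields a = -6, b = -6, c = 1, d = 3.
So p(s) = -6s³ - 6s² + s + 3.
Check: p(-1) = 2. ✓

p(s) = -6s^3 - 6s^2 + s + 3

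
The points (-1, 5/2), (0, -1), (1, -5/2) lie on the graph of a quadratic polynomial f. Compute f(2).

Write f(x) = ax^2 + bx + c. Substituting each data point gives a linear system:
  a - b + c = 5/2
  c = -1
  a + b + c = -5/2
Solving the system yields a = 1, b = -5/2, c = -1.
So f(x) = x^2 - (5/2)x - 1.
Then f(2) = -2.

-2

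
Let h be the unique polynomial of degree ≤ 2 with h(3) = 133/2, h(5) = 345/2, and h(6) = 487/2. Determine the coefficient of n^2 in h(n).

Write h(n) = an^2 + bn + c. Substituting each data point gives a linear system:
  9a + 3b + c = 133/2
  25a + 5b + c = 345/2
  36a + 6b + c = 487/2
Solving the system yields a = 6, b = 5, c = -5/2.
So h(n) = 6n² + 5n - 5/2.
The leading coefficient is 6.

6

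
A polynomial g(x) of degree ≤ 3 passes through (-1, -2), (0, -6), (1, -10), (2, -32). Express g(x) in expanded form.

g(x) = -3x^3 - x - 6

Using the Lagrange interpolation formula with nodes -1, 0, 1, 2:
  L_0(x) = x(x - 1)(x - 2) / -6
  L_1(x) = (x + 1)(x - 1)(x - 2) / 2
  L_2(x) = (x + 1)x(x - 2) / -2
  L_3(x) = (x + 1)x(x - 1) / 6
Then g(x) = -2·L_0(x) - 6·L_1(x) - 10·L_2(x) - 32·L_3(x).
Expanding and collecting terms gives g(x) = -3x^3 - x - 6.
Check: g(0) = -6. ✓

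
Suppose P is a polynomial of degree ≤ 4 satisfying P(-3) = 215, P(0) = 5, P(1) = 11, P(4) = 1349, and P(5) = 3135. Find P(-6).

4169

Using the Lagrange interpolation formula with nodes -3, 0, 1, 4, 5:
  L_0(x) = x(x - 1)(x - 4)(x - 5) / 672
  L_1(x) = (x + 3)(x - 1)(x - 4)(x - 5) / -60
  L_2(x) = (x + 3)x(x - 4)(x - 5) / 48
  L_3(x) = (x + 3)x(x - 1)(x - 5) / -84
  L_4(x) = (x + 3)x(x - 1)(x - 4) / 160
Then P(x) = 215·L_0(x) + 5·L_1(x) + 11·L_2(x) + 1349·L_3(x) + 3135·L_4(x).
Expanding and collecting terms gives P(x) = 4x^4 + 5x^3 + x^2 - 4x + 5.
Evaluating at x = -6: P(-6) = 4169.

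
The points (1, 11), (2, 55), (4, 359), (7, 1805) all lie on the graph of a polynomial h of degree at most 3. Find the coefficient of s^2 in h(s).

Write h(s) = as^3 + bs^2 + cs + d. Substituting each data point gives a linear system:
  a + b + c + d = 11
  8a + 4b + 2c + d = 55
  64a + 16b + 4c + d = 359
  343a + 49b + 7c + d = 1805
Solving the system yields a = 5, b = 1, c = 6, d = -1.
So h(s) = 5s^3 + s^2 + 6s - 1.
The coefficient of s^2 is 1.

1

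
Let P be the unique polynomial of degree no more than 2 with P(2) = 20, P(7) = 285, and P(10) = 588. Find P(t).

P(t) = 6t^2 - t - 2

Write P(t) = at^2 + bt + c. Substituting each data point gives a linear system:
  4a + 2b + c = 20
  49a + 7b + c = 285
  100a + 10b + c = 588
Solving the system yields a = 6, b = -1, c = -2.
So P(t) = 6t^2 - t - 2.
Check: P(10) = 588. ✓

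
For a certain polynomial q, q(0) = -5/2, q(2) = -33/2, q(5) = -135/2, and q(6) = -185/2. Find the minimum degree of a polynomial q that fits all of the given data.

2

Divided differences on the nodes 0, 2, 5, 6:
  order 0: -5/2  -33/2  -135/2  -185/2
  order 1: -7  -17  -25
  order 2: -2  -2
  order 3: 0
The order-2 divided differences are all -2 (nonzero) and every higher order vanishes, so the data lies on a polynomial of degree exactly 2.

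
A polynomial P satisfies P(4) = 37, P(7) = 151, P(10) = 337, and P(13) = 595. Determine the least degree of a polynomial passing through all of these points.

2

Forward differences of the values at t = 4, 7, 10, 13:
  P  : 37  151  337  595
  Δ  : 114  186  258
  Δ^2: 72  72
  Δ^3: 0
The second differences are constant (72) and nonzero, while all higher differences vanish, so the minimal degree is 2.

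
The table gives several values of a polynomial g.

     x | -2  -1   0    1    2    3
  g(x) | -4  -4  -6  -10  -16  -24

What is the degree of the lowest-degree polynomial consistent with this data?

2

Forward differences of the values at x = -2, -1, 0, 1, 2, 3:
  g  : -4  -4  -6  -10  -16  -24
  Δ  : 0  -2  -4  -6  -8
  Δ^2: -2  -2  -2  -2
  Δ^3: 0  0  0
  Δ^4: 0  0
  Δ^5: 0
The second differences are constant (-2) and nonzero, while all higher differences vanish, so the minimal degree is 2.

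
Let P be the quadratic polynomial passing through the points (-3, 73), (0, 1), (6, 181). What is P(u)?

P(u) = 6u^2 - 6u + 1

Write P(u) = au^2 + bu + c. Substituting each data point gives a linear system:
  9a - 3b + c = 73
  c = 1
  36a + 6b + c = 181
Solving the system yields a = 6, b = -6, c = 1.
So P(u) = 6u^2 - 6u + 1.
Check: P(-3) = 73. ✓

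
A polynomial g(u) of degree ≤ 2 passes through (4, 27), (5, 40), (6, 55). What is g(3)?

Forward differences of the values at u = 4, 5, 6:
  g  : 27  40  55
  Δ  : 13  15
  Δ^2: 2
The second differences are constant, confirming degree 2.
Interpolating (Newton forward form) and evaluating at u = 3 gives g(3) = 16.

16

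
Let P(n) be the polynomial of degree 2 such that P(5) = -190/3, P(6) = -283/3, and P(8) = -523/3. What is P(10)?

-835/3

Write P(n) = an^2 + bn + c. Substituting each data point gives a linear system:
  25a + 5b + c = -190/3
  36a + 6b + c = -283/3
  64a + 8b + c = -523/3
Solving the system yields a = -3, b = 2, c = 5/3.
So P(n) = -3n^2 + 2n + 5/3.
Then P(10) = -835/3.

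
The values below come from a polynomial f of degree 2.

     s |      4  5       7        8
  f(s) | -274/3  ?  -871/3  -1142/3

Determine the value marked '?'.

-437/3

The 3 known points determine the degree-2 polynomial uniquely.
Write f(s) = as^2 + bs + c. Substituting each data point gives a linear system:
  16a + 4b + c = -274/3
  49a + 7b + c = -871/3
  64a + 8b + c = -1142/3
Solving the system yields a = -6, b = -1/3, c = 6.
So f(s) = -6s^2 - (1/3)s + 6.
Then f(5) = -437/3.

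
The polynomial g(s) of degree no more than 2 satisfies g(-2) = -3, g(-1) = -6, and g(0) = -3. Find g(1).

Using the Lagrange interpolation formula with nodes -2, -1, 0:
  L_0(s) = (s + 1)s / 2
  L_1(s) = (s + 2)s / -1
  L_2(s) = (s + 2)(s + 1) / 2
Then g(s) = -3·L_0(s) - 6·L_1(s) - 3·L_2(s).
Expanding and collecting terms gives g(s) = 3s² + 6s - 3.
Evaluating at s = 1: g(1) = 6.

6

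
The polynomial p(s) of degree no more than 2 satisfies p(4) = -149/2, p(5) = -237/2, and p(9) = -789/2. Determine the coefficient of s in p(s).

Write p(s) = as^2 + bs + c. Substituting each data point gives a linear system:
  16a + 4b + c = -149/2
  25a + 5b + c = -237/2
  81a + 9b + c = -789/2
Solving the system yields a = -5, b = 1, c = 3/2.
So p(s) = -5s² + s + 3/2.
The coefficient of s is 1.

1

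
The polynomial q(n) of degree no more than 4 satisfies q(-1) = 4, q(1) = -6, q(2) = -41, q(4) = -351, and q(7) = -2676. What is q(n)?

Write q(n) = an^4 + bn^3 + cn^2 + dn + e. Substituting each data point gives a linear system:
  a - b + c - d + e = 4
  a + b + c + d + e = -6
  16a + 8b + 4c + 2d + e = -41
  256a + 64b + 16c + 4d + e = -351
  2401a + 343b + 49c + 7d + e = -2676
Solving the system yields a = -1, b = 0, c = -5, d = -5, e = 5.
So q(n) = -n^4 - 5n^2 - 5n + 5.
Check: q(2) = -41. ✓

q(n) = -n^4 - 5n^2 - 5n + 5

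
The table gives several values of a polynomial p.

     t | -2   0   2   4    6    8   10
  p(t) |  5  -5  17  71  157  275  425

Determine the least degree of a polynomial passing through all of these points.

Forward differences of the values at t = -2, 0, 2, 4, 6, 8, 10:
  p  : 5  -5  17  71  157  275  425
  Δ  : -10  22  54  86  118  150
  Δ^2: 32  32  32  32  32
  Δ^3: 0  0  0  0
  Δ^4: 0  0  0
  Δ^5: 0  0
  Δ^6: 0
The second differences are constant (32) and nonzero, while all higher differences vanish, so the minimal degree is 2.

2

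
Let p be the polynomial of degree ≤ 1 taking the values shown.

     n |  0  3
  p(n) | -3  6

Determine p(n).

Write p(n) = an + b. Substituting each data point gives a linear system:
  b = -3
  3a + b = 6
Solving the system yields a = 3, b = -3.
So p(n) = 3n - 3.
Check: p(3) = 6. ✓

p(n) = 3n - 3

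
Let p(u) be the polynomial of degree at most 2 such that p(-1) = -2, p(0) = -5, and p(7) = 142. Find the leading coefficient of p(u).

Write p(u) = au^2 + bu + c. Substituting each data point gives a linear system:
  a - b + c = -2
  c = -5
  49a + 7b + c = 142
Solving the system yields a = 3, b = 0, c = -5.
So p(u) = 3u^2 - 5.
The leading coefficient is 3.

3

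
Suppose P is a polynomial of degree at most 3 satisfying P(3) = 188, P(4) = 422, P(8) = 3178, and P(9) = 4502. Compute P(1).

14

Using the Lagrange interpolation formula with nodes 3, 4, 8, 9:
  L_0(t) = (t - 4)(t - 8)(t - 9) / -30
  L_1(t) = (t - 3)(t - 8)(t - 9) / 20
  L_2(t) = (t - 3)(t - 4)(t - 9) / -20
  L_3(t) = (t - 3)(t - 4)(t - 8) / 30
Then P(t) = 188·L_0(t) + 422·L_1(t) + 3178·L_2(t) + 4502·L_3(t).
Expanding and collecting terms gives P(t) = 6t^3 + t^2 + 5t + 2.
Evaluating at t = 1: P(1) = 14.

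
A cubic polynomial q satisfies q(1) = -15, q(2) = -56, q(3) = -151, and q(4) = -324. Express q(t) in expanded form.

q(t) = -4t^3 - 3t^2 - 4t - 4

Using the Lagrange interpolation formula with nodes 1, 2, 3, 4:
  L_0(t) = (t - 2)(t - 3)(t - 4) / -6
  L_1(t) = (t - 1)(t - 3)(t - 4) / 2
  L_2(t) = (t - 1)(t - 2)(t - 4) / -2
  L_3(t) = (t - 1)(t - 2)(t - 3) / 6
Then q(t) = -15·L_0(t) - 56·L_1(t) - 151·L_2(t) - 324·L_3(t).
Expanding and collecting terms gives q(t) = -4t³ - 3t² - 4t - 4.
Check: q(2) = -56. ✓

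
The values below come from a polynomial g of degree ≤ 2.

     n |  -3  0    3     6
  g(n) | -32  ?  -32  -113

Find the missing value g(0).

On equispaced nodes a degree-2 polynomial has vanishing third forward difference, so
  - g(-3) + 3·g(0) - 3·g(3) + g(6) = 0.
Substituting the known values and solving for g(0):
  3·g(0) = -15
  g(0) = -5.

-5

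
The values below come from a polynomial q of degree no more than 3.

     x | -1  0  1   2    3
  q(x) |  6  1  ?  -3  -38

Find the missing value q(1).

4

On equispaced nodes a degree-3 polynomial has vanishing fourth forward difference, so
  q(-1) - 4·q(0) + 6·q(1) - 4·q(2) + q(3) = 0.
Substituting the known values and solving for q(1):
  6·q(1) = 24
  q(1) = 4.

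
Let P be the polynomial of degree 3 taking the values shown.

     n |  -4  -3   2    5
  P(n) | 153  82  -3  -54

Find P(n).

Using the Lagrange interpolation formula with nodes -4, -3, 2, 5:
  L_0(n) = (n + 3)(n - 2)(n - 5) / -54
  L_1(n) = (n + 4)(n - 2)(n - 5) / 40
  L_2(n) = (n + 4)(n + 3)(n - 5) / -90
  L_3(n) = (n + 4)(n + 3)(n - 2) / 216
Then P(n) = 153·L_0(n) + 82·L_1(n) - 3·L_2(n) - 54·L_3(n).
Expanding and collecting terms gives P(n) = -n^3 + 4n^2 - 6n + 1.
Check: P(-4) = 153. ✓

P(n) = -n^3 + 4n^2 - 6n + 1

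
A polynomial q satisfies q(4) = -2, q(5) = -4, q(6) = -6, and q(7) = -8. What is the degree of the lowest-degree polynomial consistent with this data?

1

Forward differences of the values at u = 4, 5, 6, 7:
  q  : -2  -4  -6  -8
  Δ  : -2  -2  -2
  Δ^2: 0  0
  Δ^3: 0
The first differences are constant (-2) and nonzero, while all higher differences vanish, so the minimal degree is 1.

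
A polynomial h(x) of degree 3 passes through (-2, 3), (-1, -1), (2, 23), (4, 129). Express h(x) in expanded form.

h(x) = x^3 + 4x^2 + x - 3

Using the Lagrange interpolation formula with nodes -2, -1, 2, 4:
  L_0(x) = (x + 1)(x - 2)(x - 4) / -24
  L_1(x) = (x + 2)(x - 2)(x - 4) / 15
  L_2(x) = (x + 2)(x + 1)(x - 4) / -24
  L_3(x) = (x + 2)(x + 1)(x - 2) / 60
Then h(x) = 3·L_0(x) - 1·L_1(x) + 23·L_2(x) + 129·L_3(x).
Expanding and collecting terms gives h(x) = x^3 + 4x^2 + x - 3.
Check: h(-1) = -1. ✓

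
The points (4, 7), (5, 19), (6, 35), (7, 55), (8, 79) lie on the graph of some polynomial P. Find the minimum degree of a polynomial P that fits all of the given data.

Forward differences of the values at x = 4, 5, 6, 7, 8:
  P  : 7  19  35  55  79
  Δ  : 12  16  20  24
  Δ^2: 4  4  4
  Δ^3: 0  0
  Δ^4: 0
The second differences are constant (4) and nonzero, while all higher differences vanish, so the minimal degree is 2.

2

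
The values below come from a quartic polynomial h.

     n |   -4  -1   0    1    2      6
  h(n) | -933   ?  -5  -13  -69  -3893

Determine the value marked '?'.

-15

The 5 known points determine the degree-4 polynomial uniquely.
Write h(n) = an^4 + bn^3 + cn^2 + dn + e. Substituting each data point gives a linear system:
  256a - 64b + 16c - 4d + e = -933
  e = -5
  a + b + c + d + e = -13
  16a + 8b + 4c + 2d + e = -69
  1296a + 216b + 36c + 6d + e = -3893
Solving the system yields a = -3, b = 1, c = -6, d = 0, e = -5.
So h(n) = -3n^4 + n^3 - 6n^2 - 5.
Then h(-1) = -15.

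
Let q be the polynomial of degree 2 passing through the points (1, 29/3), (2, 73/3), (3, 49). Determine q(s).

Using the Lagrange interpolation formula with nodes 1, 2, 3:
  L_0(s) = (s - 2)(s - 3) / 2
  L_1(s) = (s - 1)(s - 3) / -1
  L_2(s) = (s - 1)(s - 2) / 2
Then q(s) = 29/3·L_0(s) + 73/3·L_1(s) + 49·L_2(s).
Expanding and collecting terms gives q(s) = 5s² - (1/3)s + 5.
Check: q(3) = 49. ✓

q(s) = 5s^2 - (1/3)s + 5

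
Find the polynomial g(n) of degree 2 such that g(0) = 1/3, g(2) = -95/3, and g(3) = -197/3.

g(n) = -6n^2 - 4n + 1/3

Using the Lagrange interpolation formula with nodes 0, 2, 3:
  L_0(n) = (n - 2)(n - 3) / 6
  L_1(n) = n(n - 3) / -2
  L_2(n) = n(n - 2) / 3
Then g(n) = 1/3·L_0(n) - 95/3·L_1(n) - 197/3·L_2(n).
Expanding and collecting terms gives g(n) = -6n² - 4n + 1/3.
Check: g(2) = -95/3. ✓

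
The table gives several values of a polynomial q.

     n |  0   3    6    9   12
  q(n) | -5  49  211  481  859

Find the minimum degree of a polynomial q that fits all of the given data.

Forward differences of the values at n = 0, 3, 6, 9, 12:
  q  : -5  49  211  481  859
  Δ  : 54  162  270  378
  Δ^2: 108  108  108
  Δ^3: 0  0
  Δ^4: 0
The second differences are constant (108) and nonzero, while all higher differences vanish, so the minimal degree is 2.

2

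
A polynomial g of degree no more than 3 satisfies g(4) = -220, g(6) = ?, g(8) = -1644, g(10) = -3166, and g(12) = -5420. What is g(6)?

The 4 known points determine the degree-3 polynomial uniquely.
Write g(x) = ax^3 + bx^2 + cx + d. Substituting each data point gives a linear system:
  64a + 16b + 4c + d = -220
  512a + 64b + 8c + d = -1644
  1000a + 100b + 10c + d = -3166
  1728a + 144b + 12c + d = -5420
Solving the system yields a = -3, b = -3/2, c = -2, d = 4.
So g(x) = -3x^3 - (3/2)x^2 - 2x + 4.
Then g(6) = -710.

-710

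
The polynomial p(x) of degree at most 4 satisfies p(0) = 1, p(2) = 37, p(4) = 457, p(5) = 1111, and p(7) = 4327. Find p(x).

p(x) = 2x^4 - 2x^3 + 4x^2 + 2x + 1

Write p(x) = ax^4 + bx^3 + cx^2 + dx + e. Substituting each data point gives a linear system:
  e = 1
  16a + 8b + 4c + 2d + e = 37
  256a + 64b + 16c + 4d + e = 457
  625a + 125b + 25c + 5d + e = 1111
  2401a + 343b + 49c + 7d + e = 4327
Solving the system yields a = 2, b = -2, c = 4, d = 2, e = 1.
So p(x) = 2x^4 - 2x^3 + 4x^2 + 2x + 1.
Check: p(0) = 1. ✓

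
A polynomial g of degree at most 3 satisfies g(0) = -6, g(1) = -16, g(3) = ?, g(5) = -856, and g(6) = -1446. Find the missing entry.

The 4 known points determine the degree-3 polynomial uniquely.
Write g(n) = an^3 + bn^2 + cn + d. Substituting each data point gives a linear system:
  d = -6
  a + b + c + d = -16
  125a + 25b + 5c + d = -856
  216a + 36b + 6c + d = -1446
Solving the system yields a = -6, b = -4, c = 0, d = -6.
So g(n) = -6n^3 - 4n^2 - 6.
Then g(3) = -204.

-204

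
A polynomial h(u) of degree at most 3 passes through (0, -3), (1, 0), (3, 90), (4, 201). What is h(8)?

Write h(u) = au^3 + bu^2 + cu + d. Substituting each data point gives a linear system:
  d = -3
  a + b + c + d = 0
  27a + 9b + 3c + d = 90
  64a + 16b + 4c + d = 201
Solving the system yields a = 2, b = 6, c = -5, d = -3.
So h(u) = 2u^3 + 6u^2 - 5u - 3.
Then h(8) = 1365.

1365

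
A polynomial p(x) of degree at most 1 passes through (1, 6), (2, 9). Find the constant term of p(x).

Write p(x) = ax + b. Substituting each data point gives a linear system:
  a + b = 6
  2a + b = 9
Solving the system yields a = 3, b = 3.
So p(x) = 3x + 3.
The constant term is 3.

3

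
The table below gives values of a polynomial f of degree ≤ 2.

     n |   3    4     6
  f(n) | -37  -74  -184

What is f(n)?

f(n) = -6n^2 + 5n + 2

Write f(n) = an^2 + bn + c. Substituting each data point gives a linear system:
  9a + 3b + c = -37
  16a + 4b + c = -74
  36a + 6b + c = -184
Solving the system yields a = -6, b = 5, c = 2.
So f(n) = -6n² + 5n + 2.
Check: f(6) = -184. ✓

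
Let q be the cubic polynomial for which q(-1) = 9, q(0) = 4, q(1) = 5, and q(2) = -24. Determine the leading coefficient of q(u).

-6

Write q(u) = au^3 + bu^2 + cu + d. Substituting each data point gives a linear system:
  -a + b - c + d = 9
  d = 4
  a + b + c + d = 5
  8a + 4b + 2c + d = -24
Solving the system yields a = -6, b = 3, c = 4, d = 4.
So q(u) = -6u^3 + 3u^2 + 4u + 4.
The leading coefficient is -6.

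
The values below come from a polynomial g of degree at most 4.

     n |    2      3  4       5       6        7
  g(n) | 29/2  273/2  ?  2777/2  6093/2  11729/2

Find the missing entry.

The 5 known points determine the degree-4 polynomial uniquely.
Write g(n) = an^4 + bn^3 + cn^2 + dn + e. Substituting each data point gives a linear system:
  16a + 8b + 4c + 2d + e = 29/2
  81a + 27b + 9c + 3d + e = 273/2
  625a + 125b + 25c + 5d + e = 2777/2
  1296a + 216b + 36c + 6d + e = 6093/2
  2401a + 343b + 49c + 7d + e = 11729/2
Solving the system yields a = 3, b = -4, c = 1, d = -2, e = -3/2.
So g(n) = 3n^4 - 4n^3 + n^2 - 2n - 3/2.
Then g(4) = 1037/2.

1037/2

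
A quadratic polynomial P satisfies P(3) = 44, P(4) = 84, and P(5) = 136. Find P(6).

Write P(u) = au^2 + bu + c. Substituting each data point gives a linear system:
  9a + 3b + c = 44
  16a + 4b + c = 84
  25a + 5b + c = 136
Solving the system yields a = 6, b = -2, c = -4.
So P(u) = 6u² - 2u - 4.
Then P(6) = 200.

200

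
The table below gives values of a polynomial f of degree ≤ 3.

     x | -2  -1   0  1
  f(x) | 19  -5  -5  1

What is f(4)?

-125

Forward differences of the values at x = -2, -1, 0, 1:
  f  : 19  -5  -5  1
  Δ  : -24  0  6
  Δ^2: 24  6
  Δ^3: -18
The third differences are constant, confirming degree 3.
Interpolating (Newton forward form) and evaluating at x = 4 gives f(4) = -125.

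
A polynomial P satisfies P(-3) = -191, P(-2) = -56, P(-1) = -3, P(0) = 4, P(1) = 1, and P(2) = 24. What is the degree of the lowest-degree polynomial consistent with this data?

3

Forward differences of the values at t = -3, -2, -1, 0, 1, 2:
  P  : -191  -56  -3  4  1  24
  Δ  : 135  53  7  -3  23
  Δ^2: -82  -46  -10  26
  Δ^3: 36  36  36
  Δ^4: 0  0
  Δ^5: 0
The third differences are constant (36) and nonzero, while all higher differences vanish, so the minimal degree is 3.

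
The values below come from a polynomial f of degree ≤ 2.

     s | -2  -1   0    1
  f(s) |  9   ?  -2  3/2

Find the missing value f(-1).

On equispaced nodes a degree-2 polynomial has vanishing third forward difference, so
  - f(-2) + 3·f(-1) - 3·f(0) + f(1) = 0.
Substituting the known values and solving for f(-1):
  3·f(-1) = 3/2
  f(-1) = 1/2.

1/2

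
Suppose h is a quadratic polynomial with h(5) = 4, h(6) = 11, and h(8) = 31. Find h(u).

h(u) = u^2 - 4u - 1

Write h(u) = au^2 + bu + c. Substituting each data point gives a linear system:
  25a + 5b + c = 4
  36a + 6b + c = 11
  64a + 8b + c = 31
Solving the system yields a = 1, b = -4, c = -1.
So h(u) = u^2 - 4u - 1.
Check: h(6) = 11. ✓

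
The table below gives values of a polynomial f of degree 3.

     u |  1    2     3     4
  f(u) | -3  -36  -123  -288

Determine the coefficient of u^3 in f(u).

Write f(u) = au^3 + bu^2 + cu + d. Substituting each data point gives a linear system:
  a + b + c + d = -3
  8a + 4b + 2c + d = -36
  27a + 9b + 3c + d = -123
  64a + 16b + 4c + d = -288
Solving the system yields a = -4, b = -3, c = 4, d = 0.
So f(u) = -4u^3 - 3u^2 + 4u.
The leading coefficient is -4.

-4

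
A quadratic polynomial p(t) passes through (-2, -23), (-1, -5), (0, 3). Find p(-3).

Forward differences of the values at t = -2, -1, 0:
  p  : -23  -5  3
  Δ  : 18  8
  Δ^2: -10
The second differences are constant, confirming degree 2.
Interpolating (Newton forward form) and evaluating at t = -3 gives p(-3) = -51.

-51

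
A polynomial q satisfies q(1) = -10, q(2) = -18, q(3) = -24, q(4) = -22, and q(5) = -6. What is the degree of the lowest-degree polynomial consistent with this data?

3

Forward differences of the values at x = 1, 2, 3, 4, 5:
  q  : -10  -18  -24  -22  -6
  Δ  : -8  -6  2  16
  Δ^2: 2  8  14
  Δ^3: 6  6
  Δ^4: 0
The third differences are constant (6) and nonzero, while all higher differences vanish, so the minimal degree is 3.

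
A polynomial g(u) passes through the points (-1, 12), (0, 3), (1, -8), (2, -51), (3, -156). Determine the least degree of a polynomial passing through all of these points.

3

Forward differences of the values at u = -1, 0, 1, 2, 3:
  g  : 12  3  -8  -51  -156
  Δ  : -9  -11  -43  -105
  Δ^2: -2  -32  -62
  Δ^3: -30  -30
  Δ^4: 0
The third differences are constant (-30) and nonzero, while all higher differences vanish, so the minimal degree is 3.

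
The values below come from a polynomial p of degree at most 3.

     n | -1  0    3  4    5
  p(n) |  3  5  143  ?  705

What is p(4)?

The 4 known points determine the degree-3 polynomial uniquely.
Write p(n) = an^3 + bn^2 + cn + d. Substituting each data point gives a linear system:
  -a + b - c + d = 3
  d = 5
  27a + 9b + 3c + d = 143
  125a + 25b + 5c + d = 705
Solving the system yields a = 6, b = -1, c = -5, d = 5.
So p(n) = 6n³ - n² - 5n + 5.
Then p(4) = 353.

353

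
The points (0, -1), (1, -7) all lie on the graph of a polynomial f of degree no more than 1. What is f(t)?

f(t) = -6t - 1

Write f(t) = at + b. Substituting each data point gives a linear system:
  b = -1
  a + b = -7
Solving the system yields a = -6, b = -1.
So f(t) = -6t - 1.
Check: f(1) = -7. ✓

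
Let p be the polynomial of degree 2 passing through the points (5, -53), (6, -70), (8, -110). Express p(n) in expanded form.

Write p(n) = an^2 + bn + c. Substituting each data point gives a linear system:
  25a + 5b + c = -53
  36a + 6b + c = -70
  64a + 8b + c = -110
Solving the system yields a = -1, b = -6, c = 2.
So p(n) = -n^2 - 6n + 2.
Check: p(8) = -110. ✓

p(n) = -n^2 - 6n + 2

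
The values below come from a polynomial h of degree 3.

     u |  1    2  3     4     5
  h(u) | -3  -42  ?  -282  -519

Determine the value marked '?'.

On equispaced nodes a degree-3 polynomial has vanishing fourth forward difference, so
  h(1) - 4·h(2) + 6·h(3) - 4·h(4) + h(5) = 0.
Substituting the known values and solving for h(3):
  6·h(3) = -774
  h(3) = -129.

-129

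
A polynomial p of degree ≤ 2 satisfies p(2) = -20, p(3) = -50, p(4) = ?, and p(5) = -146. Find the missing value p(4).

The 3 known points determine the degree-2 polynomial uniquely.
Write p(t) = at^2 + bt + c. Substituting each data point gives a linear system:
  4a + 2b + c = -20
  9a + 3b + c = -50
  25a + 5b + c = -146
Solving the system yields a = -6, b = 0, c = 4.
So p(t) = -6t^2 + 4.
Then p(4) = -92.

-92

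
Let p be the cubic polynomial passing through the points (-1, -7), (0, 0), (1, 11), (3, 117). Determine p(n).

p(n) = 3n^3 + 2n^2 + 6n

Write p(n) = an^3 + bn^2 + cn + d. Substituting each data point gives a linear system:
  -a + b - c + d = -7
  d = 0
  a + b + c + d = 11
  27a + 9b + 3c + d = 117
Solving the system yields a = 3, b = 2, c = 6, d = 0.
So p(n) = 3n^3 + 2n^2 + 6n.
Check: p(1) = 11. ✓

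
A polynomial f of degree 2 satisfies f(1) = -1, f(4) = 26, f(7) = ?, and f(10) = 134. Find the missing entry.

71

The 3 known points determine the degree-2 polynomial uniquely.
Write f(x) = ax^2 + bx + c. Substituting each data point gives a linear system:
  a + b + c = -1
  16a + 4b + c = 26
  100a + 10b + c = 134
Solving the system yields a = 1, b = 4, c = -6.
So f(x) = x² + 4x - 6.
Then f(7) = 71.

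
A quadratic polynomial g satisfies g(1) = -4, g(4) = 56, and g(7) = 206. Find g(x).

Write g(x) = ax^2 + bx + c. Substituting each data point gives a linear system:
  a + b + c = -4
  16a + 4b + c = 56
  49a + 7b + c = 206
Solving the system yields a = 5, b = -5, c = -4.
So g(x) = 5x^2 - 5x - 4.
Check: g(7) = 206. ✓

g(x) = 5x^2 - 5x - 4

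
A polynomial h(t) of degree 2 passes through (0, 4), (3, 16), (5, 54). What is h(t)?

h(t) = 3t^2 - 5t + 4

Write h(t) = at^2 + bt + c. Substituting each data point gives a linear system:
  c = 4
  9a + 3b + c = 16
  25a + 5b + c = 54
Solving the system yields a = 3, b = -5, c = 4.
So h(t) = 3t^2 - 5t + 4.
Check: h(0) = 4. ✓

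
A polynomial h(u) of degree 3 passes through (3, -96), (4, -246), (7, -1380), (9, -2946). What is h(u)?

Write h(u) = au^3 + bu^2 + cu + d. Substituting each data point gives a linear system:
  27a + 9b + 3c + d = -96
  64a + 16b + 4c + d = -246
  343a + 49b + 7c + d = -1380
  729a + 81b + 9c + d = -2946
Solving the system yields a = -4, b = -1, c = 5, d = 6.
So h(u) = -4u³ - u² + 5u + 6.
Check: h(9) = -2946. ✓

h(u) = -4u^3 - u^2 + 5u + 6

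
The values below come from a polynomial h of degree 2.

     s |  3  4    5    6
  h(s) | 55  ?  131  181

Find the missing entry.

The 3 known points determine the degree-2 polynomial uniquely.
Write h(s) = as^2 + bs + c. Substituting each data point gives a linear system:
  9a + 3b + c = 55
  25a + 5b + c = 131
  36a + 6b + c = 181
Solving the system yields a = 4, b = 6, c = 1.
So h(s) = 4s^2 + 6s + 1.
Then h(4) = 89.

89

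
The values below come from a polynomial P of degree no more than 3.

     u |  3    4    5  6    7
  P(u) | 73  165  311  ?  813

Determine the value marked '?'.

523

The 4 known points determine the degree-3 polynomial uniquely.
Write P(u) = au^3 + bu^2 + cu + d. Substituting each data point gives a linear system:
  27a + 9b + 3c + d = 73
  64a + 16b + 4c + d = 165
  125a + 25b + 5c + d = 311
  343a + 49b + 7c + d = 813
Solving the system yields a = 2, b = 3, c = -3, d = 1.
So P(u) = 2u^3 + 3u^2 - 3u + 1.
Then P(6) = 523.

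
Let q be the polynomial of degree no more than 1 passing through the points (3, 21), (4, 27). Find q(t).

Write q(t) = at + b. Substituting each data point gives a linear system:
  3a + b = 21
  4a + b = 27
Solving the system yields a = 6, b = 3.
So q(t) = 6t + 3.
Check: q(4) = 27. ✓

q(t) = 6t + 3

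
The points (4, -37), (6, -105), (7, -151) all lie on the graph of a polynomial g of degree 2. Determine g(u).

g(u) = -4u^2 + 6u + 3

Using the Lagrange interpolation formula with nodes 4, 6, 7:
  L_0(u) = (u - 6)(u - 7) / 6
  L_1(u) = (u - 4)(u - 7) / -2
  L_2(u) = (u - 4)(u - 6) / 3
Then g(u) = -37·L_0(u) - 105·L_1(u) - 151·L_2(u).
Expanding and collecting terms gives g(u) = -4u² + 6u + 3.
Check: g(7) = -151. ✓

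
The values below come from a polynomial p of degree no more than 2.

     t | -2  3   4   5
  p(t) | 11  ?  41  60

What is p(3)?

26

The 3 known points determine the degree-2 polynomial uniquely.
Write p(t) = at^2 + bt + c. Substituting each data point gives a linear system:
  4a - 2b + c = 11
  16a + 4b + c = 41
  25a + 5b + c = 60
Solving the system yields a = 2, b = 1, c = 5.
So p(t) = 2t^2 + t + 5.
Then p(3) = 26.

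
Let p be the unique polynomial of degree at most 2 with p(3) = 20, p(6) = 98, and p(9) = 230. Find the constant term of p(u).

-4

Write p(u) = au^2 + bu + c. Substituting each data point gives a linear system:
  9a + 3b + c = 20
  36a + 6b + c = 98
  81a + 9b + c = 230
Solving the system yields a = 3, b = -1, c = -4.
So p(u) = 3u² - u - 4.
The constant term is -4.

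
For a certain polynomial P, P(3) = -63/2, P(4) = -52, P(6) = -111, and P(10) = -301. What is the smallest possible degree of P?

Divided differences on the nodes 3, 4, 6, 10:
  order 0: -63/2  -52  -111  -301
  order 1: -41/2  -59/2  -95/2
  order 2: -3  -3
  order 3: 0
The order-2 divided differences are all -3 (nonzero) and every higher order vanishes, so the data lies on a polynomial of degree exactly 2.

2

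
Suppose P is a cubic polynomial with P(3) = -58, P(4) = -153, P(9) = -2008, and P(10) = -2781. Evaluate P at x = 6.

Using the Lagrange interpolation formula with nodes 3, 4, 9, 10:
  L_0(x) = (x - 4)(x - 9)(x - 10) / -42
  L_1(x) = (x - 3)(x - 9)(x - 10) / 30
  L_2(x) = (x - 3)(x - 4)(x - 10) / -30
  L_3(x) = (x - 3)(x - 4)(x - 9) / 42
Then P(x) = -58·L_0(x) - 153·L_1(x) - 2008·L_2(x) - 2781·L_3(x).
Expanding and collecting terms gives P(x) = -3x^3 + 2x^2 + 2x - 1.
Evaluating at x = 6: P(6) = -565.

-565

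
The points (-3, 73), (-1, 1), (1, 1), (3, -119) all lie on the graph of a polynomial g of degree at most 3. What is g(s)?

Write g(s) = as^3 + bs^2 + cs + d. Substituting each data point gives a linear system:
  -27a + 9b - 3c + d = 73
  -a + b - c + d = 1
  a + b + c + d = 1
  27a + 9b + 3c + d = -119
Solving the system yields a = -4, b = -3, c = 4, d = 4.
So g(s) = -4s³ - 3s² + 4s + 4.
Check: g(1) = 1. ✓

g(s) = -4s^3 - 3s^2 + 4s + 4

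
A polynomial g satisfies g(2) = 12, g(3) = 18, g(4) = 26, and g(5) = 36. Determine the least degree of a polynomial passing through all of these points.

Forward differences of the values at n = 2, 3, 4, 5:
  g  : 12  18  26  36
  Δ  : 6  8  10
  Δ^2: 2  2
  Δ^3: 0
The second differences are constant (2) and nonzero, while all higher differences vanish, so the minimal degree is 2.

2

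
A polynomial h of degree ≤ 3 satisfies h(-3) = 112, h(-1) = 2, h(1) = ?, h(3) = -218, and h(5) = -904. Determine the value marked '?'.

-12

On equispaced nodes a degree-3 polynomial has vanishing fourth forward difference, so
  h(-3) - 4·h(-1) + 6·h(1) - 4·h(3) + h(5) = 0.
Substituting the known values and solving for h(1):
  6·h(1) = -72
  h(1) = -12.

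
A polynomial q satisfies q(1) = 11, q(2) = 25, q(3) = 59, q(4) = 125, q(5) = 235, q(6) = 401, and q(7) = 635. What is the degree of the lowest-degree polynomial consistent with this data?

3

Forward differences of the values at u = 1, 2, 3, 4, 5, 6, 7:
  q  : 11  25  59  125  235  401  635
  Δ  : 14  34  66  110  166  234
  Δ^2: 20  32  44  56  68
  Δ^3: 12  12  12  12
  Δ^4: 0  0  0
  Δ^5: 0  0
  Δ^6: 0
The third differences are constant (12) and nonzero, while all higher differences vanish, so the minimal degree is 3.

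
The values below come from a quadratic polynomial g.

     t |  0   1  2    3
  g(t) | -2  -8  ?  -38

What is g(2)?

-20

On equispaced nodes a degree-2 polynomial has vanishing third forward difference, so
  - g(0) + 3·g(1) - 3·g(2) + g(3) = 0.
Substituting the known values and solving for g(2):
  -3·g(2) = 60
  g(2) = -20.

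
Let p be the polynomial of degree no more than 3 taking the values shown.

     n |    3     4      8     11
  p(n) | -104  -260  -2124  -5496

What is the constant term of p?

Write p(n) = an^3 + bn^2 + cn + d. Substituting each data point gives a linear system:
  27a + 9b + 3c + d = -104
  64a + 16b + 4c + d = -260
  512a + 64b + 8c + d = -2124
  1331a + 121b + 11c + d = -5496
Solving the system yields a = -4, b = -2, c = 6, d = 4.
So p(n) = -4n^3 - 2n^2 + 6n + 4.
The constant term is 4.

4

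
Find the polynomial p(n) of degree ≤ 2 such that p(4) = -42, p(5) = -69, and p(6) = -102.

p(n) = -3n^2 + 6

Write p(n) = an^2 + bn + c. Substituting each data point gives a linear system:
  16a + 4b + c = -42
  25a + 5b + c = -69
  36a + 6b + c = -102
Solving the system yields a = -3, b = 0, c = 6.
So p(n) = -3n^2 + 6.
Check: p(6) = -102. ✓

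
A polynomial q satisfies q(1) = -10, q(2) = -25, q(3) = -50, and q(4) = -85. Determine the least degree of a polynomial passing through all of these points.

2

Forward differences of the values at x = 1, 2, 3, 4:
  q  : -10  -25  -50  -85
  Δ  : -15  -25  -35
  Δ^2: -10  -10
  Δ^3: 0
The second differences are constant (-10) and nonzero, while all higher differences vanish, so the minimal degree is 2.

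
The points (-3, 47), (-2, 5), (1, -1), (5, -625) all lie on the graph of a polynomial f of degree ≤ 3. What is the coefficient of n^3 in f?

-4

Write f(n) = an^3 + bn^2 + cn + d. Substituting each data point gives a linear system:
  -27a + 9b - 3c + d = 47
  -8a + 4b - 2c + d = 5
  a + b + c + d = -1
  125a + 25b + 5c + d = -625
Solving the system yields a = -4, b = -6, c = 4, d = 5.
So f(n) = -4n³ - 6n² + 4n + 5.
The leading coefficient is -4.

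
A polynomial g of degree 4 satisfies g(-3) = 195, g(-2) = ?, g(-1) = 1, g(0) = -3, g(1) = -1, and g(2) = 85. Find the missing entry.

The 5 known points determine the degree-4 polynomial uniquely.
Write g(u) = au^4 + bu^3 + cu^2 + du + e. Substituting each data point gives a linear system:
  81a - 27b + 9c - 3d + e = 195
  a - b + c - d + e = 1
  e = -3
  a + b + c + d + e = -1
  16a + 8b + 4c + 2d + e = 85
Solving the system yields a = 4, b = 5, c = -1, d = -6, e = -3.
So g(u) = 4u^4 + 5u^3 - u^2 - 6u - 3.
Then g(-2) = 29.

29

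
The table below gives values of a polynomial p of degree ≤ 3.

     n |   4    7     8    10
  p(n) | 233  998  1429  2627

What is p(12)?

4353

Using the Lagrange interpolation formula with nodes 4, 7, 8, 10:
  L_0(n) = (n - 7)(n - 8)(n - 10) / -72
  L_1(n) = (n - 4)(n - 8)(n - 10) / 9
  L_2(n) = (n - 4)(n - 7)(n - 10) / -8
  L_3(n) = (n - 4)(n - 7)(n - 8) / 36
Then p(n) = 233·L_0(n) + 998·L_1(n) + 1429·L_2(n) + 2627·L_3(n).
Expanding and collecting terms gives p(n) = 2n^3 + 6n^2 + 3n - 3.
Evaluating at n = 12: p(12) = 4353.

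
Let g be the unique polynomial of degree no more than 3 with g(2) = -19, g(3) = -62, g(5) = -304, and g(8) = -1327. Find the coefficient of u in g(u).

Write g(u) = au^3 + bu^2 + cu + d. Substituting each data point gives a linear system:
  8a + 4b + 2c + d = -19
  27a + 9b + 3c + d = -62
  125a + 25b + 5c + d = -304
  512a + 64b + 8c + d = -1327
Solving the system yields a = -3, b = 4, c = -6, d = 1.
So g(u) = -3u³ + 4u² - 6u + 1.
The coefficient of u is -6.

-6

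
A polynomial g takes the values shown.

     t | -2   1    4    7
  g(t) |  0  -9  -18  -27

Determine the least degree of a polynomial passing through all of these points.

1

Forward differences of the values at t = -2, 1, 4, 7:
  g  : 0  -9  -18  -27
  Δ  : -9  -9  -9
  Δ^2: 0  0
  Δ^3: 0
The first differences are constant (-9) and nonzero, while all higher differences vanish, so the minimal degree is 1.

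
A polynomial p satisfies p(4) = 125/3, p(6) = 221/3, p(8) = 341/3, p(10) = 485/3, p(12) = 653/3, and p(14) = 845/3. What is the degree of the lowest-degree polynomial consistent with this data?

Forward differences of the values at s = 4, 6, 8, 10, 12, 14:
  p  : 125/3  221/3  341/3  485/3  653/3  845/3
  Δ  : 32  40  48  56  64
  Δ^2: 8  8  8  8
  Δ^3: 0  0  0
  Δ^4: 0  0
  Δ^5: 0
The second differences are constant (8) and nonzero, while all higher differences vanish, so the minimal degree is 2.

2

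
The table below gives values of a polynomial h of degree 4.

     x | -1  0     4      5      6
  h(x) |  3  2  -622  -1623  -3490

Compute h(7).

-6613

Write h(x) = ax^4 + bx^3 + cx^2 + dx + e. Substituting each data point gives a linear system:
  a - b + c - d + e = 3
  e = 2
  256a + 64b + 16c + 4d + e = -622
  625a + 125b + 25c + 5d + e = -1623
  1296a + 216b + 36c + 6d + e = -3490
Solving the system yields a = -3, b = 1, c = 5, d = 0, e = 2.
So h(x) = -3x^4 + x^3 + 5x^2 + 2.
Then h(7) = -6613.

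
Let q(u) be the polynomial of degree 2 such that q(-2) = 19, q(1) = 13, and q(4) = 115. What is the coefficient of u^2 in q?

6

Write q(u) = au^2 + bu + c. Substituting each data point gives a linear system:
  4a - 2b + c = 19
  a + b + c = 13
  16a + 4b + c = 115
Solving the system yields a = 6, b = 4, c = 3.
So q(u) = 6u² + 4u + 3.
The leading coefficient is 6.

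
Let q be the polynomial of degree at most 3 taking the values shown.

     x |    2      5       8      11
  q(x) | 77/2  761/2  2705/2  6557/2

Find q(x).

Write q(x) = ax^3 + bx^2 + cx + d. Substituting each data point gives a linear system:
  8a + 4b + 2c + d = 77/2
  125a + 25b + 5c + d = 761/2
  512a + 64b + 8c + d = 2705/2
  1331a + 121b + 11c + d = 6557/2
Solving the system yields a = 2, b = 5, c = 1, d = 1/2.
So q(x) = 2x^3 + 5x^2 + x + 1/2.
Check: q(2) = 77/2. ✓

q(x) = 2x^3 + 5x^2 + x + 1/2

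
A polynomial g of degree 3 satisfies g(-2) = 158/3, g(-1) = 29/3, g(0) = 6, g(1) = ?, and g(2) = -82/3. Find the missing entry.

The 4 known points determine the degree-3 polynomial uniquely.
Write g(s) = as^3 + bs^2 + cs + d. Substituting each data point gives a linear system:
  -8a + 4b - 2c + d = 158/3
  -a + b - c + d = 29/3
  d = 6
  8a + 4b + 2c + d = -82/3
Solving the system yields a = -6, b = 5/3, c = 4, d = 6.
So g(s) = -6s^3 + (5/3)s^2 + 4s + 6.
Then g(1) = 17/3.

17/3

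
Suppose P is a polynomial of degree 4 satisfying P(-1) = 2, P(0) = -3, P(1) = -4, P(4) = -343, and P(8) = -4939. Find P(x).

P(x) = -x^4 - 2x^3 + 3x^2 - x - 3

Write P(x) = ax^4 + bx^3 + cx^2 + dx + e. Substituting each data point gives a linear system:
  a - b + c - d + e = 2
  e = -3
  a + b + c + d + e = -4
  256a + 64b + 16c + 4d + e = -343
  4096a + 512b + 64c + 8d + e = -4939
Solving the system yields a = -1, b = -2, c = 3, d = -1, e = -3.
So P(x) = -x^4 - 2x^3 + 3x^2 - x - 3.
Check: P(1) = -4. ✓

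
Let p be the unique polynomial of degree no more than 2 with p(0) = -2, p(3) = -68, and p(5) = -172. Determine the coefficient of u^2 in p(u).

Write p(u) = au^2 + bu + c. Substituting each data point gives a linear system:
  c = -2
  9a + 3b + c = -68
  25a + 5b + c = -172
Solving the system yields a = -6, b = -4, c = -2.
So p(u) = -6u^2 - 4u - 2.
The leading coefficient is -6.

-6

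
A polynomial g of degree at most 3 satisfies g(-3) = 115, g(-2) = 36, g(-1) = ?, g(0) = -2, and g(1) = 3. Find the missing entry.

The 4 known points determine the degree-3 polynomial uniquely.
Write g(n) = an^3 + bn^2 + cn + d. Substituting each data point gives a linear system:
  -27a + 9b - 3c + d = 115
  -8a + 4b - 2c + d = 36
  d = -2
  a + b + c + d = 3
Solving the system yields a = -3, b = 5, c = 3, d = -2.
So g(n) = -3n³ + 5n² + 3n - 2.
Then g(-1) = 3.

3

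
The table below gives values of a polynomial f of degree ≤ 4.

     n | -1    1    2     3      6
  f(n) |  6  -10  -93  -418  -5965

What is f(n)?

f(n) = -4n^4 - 4n^3 + 3n^2 - 4n - 1

Write f(n) = an^4 + bn^3 + cn^2 + dn + e. Substituting each data point gives a linear system:
  a - b + c - d + e = 6
  a + b + c + d + e = -10
  16a + 8b + 4c + 2d + e = -93
  81a + 27b + 9c + 3d + e = -418
  1296a + 216b + 36c + 6d + e = -5965
Solving the system yields a = -4, b = -4, c = 3, d = -4, e = -1.
So f(n) = -4n^4 - 4n^3 + 3n^2 - 4n - 1.
Check: f(-1) = 6. ✓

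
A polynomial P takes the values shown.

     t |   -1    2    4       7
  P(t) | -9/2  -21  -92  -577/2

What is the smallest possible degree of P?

Divided differences on the nodes -1, 2, 4, 7:
  order 0: -9/2  -21  -92  -577/2
  order 1: -11/2  -71/2  -131/2
  order 2: -6  -6
  order 3: 0
The order-2 divided differences are all -6 (nonzero) and every higher order vanishes, so the data lies on a polynomial of degree exactly 2.

2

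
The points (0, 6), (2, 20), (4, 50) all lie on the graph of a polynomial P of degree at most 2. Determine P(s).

Write P(s) = as^2 + bs + c. Substituting each data point gives a linear system:
  c = 6
  4a + 2b + c = 20
  16a + 4b + c = 50
Solving the system yields a = 2, b = 3, c = 6.
So P(s) = 2s^2 + 3s + 6.
Check: P(4) = 50. ✓

P(s) = 2s^2 + 3s + 6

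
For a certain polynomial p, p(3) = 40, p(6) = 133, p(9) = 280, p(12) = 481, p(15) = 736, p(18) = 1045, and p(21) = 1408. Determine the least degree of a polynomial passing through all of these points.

2

Forward differences of the values at t = 3, 6, 9, 12, 15, 18, 21:
  p  : 40  133  280  481  736  1045  1408
  Δ  : 93  147  201  255  309  363
  Δ^2: 54  54  54  54  54
  Δ^3: 0  0  0  0
  Δ^4: 0  0  0
  Δ^5: 0  0
  Δ^6: 0
The second differences are constant (54) and nonzero, while all higher differences vanish, so the minimal degree is 2.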